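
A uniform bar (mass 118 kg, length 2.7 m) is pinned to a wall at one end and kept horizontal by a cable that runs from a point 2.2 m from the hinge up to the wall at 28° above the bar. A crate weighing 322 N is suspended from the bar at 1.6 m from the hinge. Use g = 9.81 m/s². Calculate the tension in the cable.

Take torques about the hinge: T sin 28° · 2.2 = 118×9.81×1.35 + 322×1.6 = 2077.9 N·m.
So T = 2077.9 / (0.4695 × 2.2) = 2011.9 N.

T ≈ 2010 N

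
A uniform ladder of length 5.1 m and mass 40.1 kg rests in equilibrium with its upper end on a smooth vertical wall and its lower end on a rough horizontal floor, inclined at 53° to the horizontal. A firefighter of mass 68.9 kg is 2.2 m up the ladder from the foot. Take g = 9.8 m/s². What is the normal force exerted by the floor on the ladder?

N_floor ≈ 1070 N

ΣF_y = 0: N_floor = 40.1×9.8 + 68.9×9.8 = 1068.2 N.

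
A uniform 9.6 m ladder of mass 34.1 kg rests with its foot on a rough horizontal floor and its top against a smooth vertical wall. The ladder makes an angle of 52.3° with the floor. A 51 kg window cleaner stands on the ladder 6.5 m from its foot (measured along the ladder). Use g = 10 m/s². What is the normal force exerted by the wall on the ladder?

N_wall ≈ 399 N

Torques about the foot: N_wall · 9.6 sin 52.3° = 34.1×10×4.8 cos 52.3° + 51×10×6.5 cos 52.3° → N_wall = 398.67 N.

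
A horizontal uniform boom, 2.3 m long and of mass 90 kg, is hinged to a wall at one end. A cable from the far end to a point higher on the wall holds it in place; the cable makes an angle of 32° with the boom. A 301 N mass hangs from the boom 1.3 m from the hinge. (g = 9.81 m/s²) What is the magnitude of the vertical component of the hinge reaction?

|H_y| ≈ 572 N

Take torques about the hinge: T sin 32° · 2.3 = 90×9.81×1.15 + 301×1.3 = 1406.6 N·m.
So T = 1406.6 / (0.5299 × 2.3) = 1154.1 N.
ΣF_y = 0: H_y = (90×9.81 + 301) − T sin 32° = 1183.9 − 611.58 = 572.32 N.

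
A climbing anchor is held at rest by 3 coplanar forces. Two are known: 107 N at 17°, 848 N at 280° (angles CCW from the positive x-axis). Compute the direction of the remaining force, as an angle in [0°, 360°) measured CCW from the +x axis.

θ ≈ 107°

Sum the known components: ΣF_x = 249.6 N, ΣF_y = -803.8 N.
For equilibrium the remaining force must supply (−ΣF_x, −ΣF_y) = (-249.6, 803.8) N.
Magnitude = √((-249.6)² + (803.8)²) = 841.7 N; direction = atan2(803.8, -249.6) = 107.2°.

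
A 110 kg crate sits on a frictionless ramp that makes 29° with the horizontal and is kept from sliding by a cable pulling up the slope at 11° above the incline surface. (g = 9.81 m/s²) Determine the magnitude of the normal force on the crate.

N ≈ 842 N

Take axes along and perpendicular to the incline. Weight components: W sin 29° = 523.2 N down-slope, W cos 29° = 943.8 N into the surface.
Along incline: T cos 11° = W sin 29° → T = 532.9 N.
Perpendicular: N = W cos 29° − T sin 11° = 842.1 N.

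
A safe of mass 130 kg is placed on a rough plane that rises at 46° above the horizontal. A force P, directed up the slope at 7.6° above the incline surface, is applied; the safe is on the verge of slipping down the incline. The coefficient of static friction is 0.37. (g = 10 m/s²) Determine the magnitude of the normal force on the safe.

On the verge of sliding down the incline, friction equals μN and acts up the slope.
Perpendicular: N + P sin 7.6° = W cos 46° = 903.1 N.
Along incline: P cos 7.6° + μN = W sin 46° with W sin 46° = 935.1 N.
Solving the pair for P and N: P = 637.8 N, N = 818.7 N (and f = μN = 302.9 N).

N ≈ 819 N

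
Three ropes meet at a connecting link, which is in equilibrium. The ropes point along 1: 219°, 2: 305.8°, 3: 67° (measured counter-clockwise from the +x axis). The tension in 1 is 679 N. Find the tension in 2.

T_2 ≈ 373 N

Resolve: ΣF_x = 679 cos 219° + T_2 cos 305.8° + T_3 cos 67° = 0.
        ΣF_y = 679 sin 219° + T_2 sin 305.8° + T_3 sin 67° = 0.
The known terms sum to (-527.7, -427.3) N, so 0.5850 T_2 + 0.3907 T_3 = 527.7 and -0.8111 T_2 + 0.9205 T_3 = 427.3.
Solving simultaneously: T_2 = 372.7 N, T_3 = 792.6 N.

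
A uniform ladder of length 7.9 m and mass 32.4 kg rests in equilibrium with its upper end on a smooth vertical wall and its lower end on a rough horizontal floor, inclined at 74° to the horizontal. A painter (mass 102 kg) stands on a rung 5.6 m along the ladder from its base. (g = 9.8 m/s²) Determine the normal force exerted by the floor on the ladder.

ΣF_y = 0: N_floor = 32.4×9.8 + 102×9.8 = 1317.1 N.

N_floor ≈ 1320 N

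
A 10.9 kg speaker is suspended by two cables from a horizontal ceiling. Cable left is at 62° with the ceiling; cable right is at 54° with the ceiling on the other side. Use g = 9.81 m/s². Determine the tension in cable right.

T_right ≈ 55.9 N

Weight W = 10.9 × 9.81 = 106.9 N acts straight down.
Horizontal: T_left cos 62° = T_right cos 54°  →  T_left = 1.252 T_right.
Vertical: T_left sin 62° + T_right sin 54° = 106.9.
Substituting the horizontal relation into the vertical equation gives 1.914 T_right = 106.9, so T_right = 55.85 N.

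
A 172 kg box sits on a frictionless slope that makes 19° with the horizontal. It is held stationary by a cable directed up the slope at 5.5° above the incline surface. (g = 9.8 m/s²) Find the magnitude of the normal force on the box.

N ≈ 1540 N

Take axes along and perpendicular to the incline. Weight components: W sin 19° = 548.8 N down-slope, W cos 19° = 1594 N into the surface.
Along incline: T cos 5.5° = W sin 19° → T = 551.3 N.
Perpendicular: N = W cos 19° − T sin 5.5° = 1541 N.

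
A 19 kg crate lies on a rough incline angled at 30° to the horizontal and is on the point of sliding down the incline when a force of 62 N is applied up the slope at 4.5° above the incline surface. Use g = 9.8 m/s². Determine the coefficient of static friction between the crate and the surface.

μ ≈ 0.200

On the verge of sliding down the incline, friction is at its maximum μN and acts up the slope.
Perpendicular to incline: N = W cos 30° − P sin 4.5° = 161.3 − 4.864 = 156.4 N.
Along incline: P cos 4.5° + μN = W sin 30° → μ = (W sin 30° − P cos 4.5°) / N = 0.2001.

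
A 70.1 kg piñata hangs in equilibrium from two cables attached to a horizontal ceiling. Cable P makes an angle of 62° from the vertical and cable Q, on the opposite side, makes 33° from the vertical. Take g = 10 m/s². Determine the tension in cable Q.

Angles from the horizontal: cable P is 90° − 62° = 28°, cable Q is 90° − 33° = 57°.
Weight W = 70.1 × 10 = 701 N acts straight down.
Horizontal: T_P cos 28° = T_Q cos 57°  →  T_P = 0.6168 T_Q.
Vertical: T_P sin 28° + T_Q sin 57° = 701.
Substituting the horizontal relation into the vertical equation gives 1.128 T_Q = 701, so T_Q = 621.3 N.

T_Q ≈ 621 N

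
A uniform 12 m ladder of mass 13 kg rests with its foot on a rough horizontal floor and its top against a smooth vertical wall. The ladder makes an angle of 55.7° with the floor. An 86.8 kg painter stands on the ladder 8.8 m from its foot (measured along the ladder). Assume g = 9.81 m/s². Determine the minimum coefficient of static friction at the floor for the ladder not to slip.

μ_min ≈ 0.480

ΣF_y = 0: N_floor = 13×9.81 + 86.8×9.81 = 979.04 N.
Torques about the foot: N_wall · 12 sin 55.7° = 13×9.81×6 cos 55.7° + 86.8×9.81×8.8 cos 55.7° → N_wall = 469.46 N.
ΣF_x = 0: f_floor = N_wall = 469.46 N.
μ_min = f_floor / N_floor = 469.46 / 979.04 = 0.4795.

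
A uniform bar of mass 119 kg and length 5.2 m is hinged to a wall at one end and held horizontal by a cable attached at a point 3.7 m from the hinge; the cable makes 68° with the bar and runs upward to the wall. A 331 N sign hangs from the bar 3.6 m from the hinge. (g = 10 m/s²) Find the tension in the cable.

Take torques about the hinge: T sin 68° · 3.7 = 119×10×2.6 + 331×3.6 = 4285.6 N·m.
So T = 4285.6 / (0.9272 × 3.7) = 1249.2 N.

T ≈ 1250 N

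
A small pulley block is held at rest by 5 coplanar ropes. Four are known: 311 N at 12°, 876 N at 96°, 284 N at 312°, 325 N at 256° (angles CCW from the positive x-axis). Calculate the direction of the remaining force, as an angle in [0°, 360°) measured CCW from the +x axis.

θ ≈ 232°

Sum the known components: ΣF_x = 324 N, ΣF_y = 409.5 N.
For equilibrium the remaining force must supply (−ΣF_x, −ΣF_y) = (-324, -409.5) N.
Magnitude = √((-324)² + (-409.5)²) = 522.2 N; direction = atan2(-409.5, -324) = 231.6°.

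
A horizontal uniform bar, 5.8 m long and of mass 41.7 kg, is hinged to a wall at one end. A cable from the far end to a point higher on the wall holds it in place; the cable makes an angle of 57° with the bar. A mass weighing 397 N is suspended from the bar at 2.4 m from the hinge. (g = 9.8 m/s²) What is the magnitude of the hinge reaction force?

Take torques about the hinge: T sin 57° · 5.8 = 41.7×9.8×2.9 + 397×2.4 = 2137.9 N·m.
So T = 2137.9 / (0.8387 × 5.8) = 439.51 N.
ΣF_x = 0: H_x = T cos 57° = 239.38 N.
ΣF_y = 0: H_y = (41.7×9.8 + 397) − T sin 57° = 805.66 − 368.61 = 437.05 N.
|H| = √(H_x² + H_y²) = √((239.38)² + (437.05)²) = 498.31 N.

|H| ≈ 498 N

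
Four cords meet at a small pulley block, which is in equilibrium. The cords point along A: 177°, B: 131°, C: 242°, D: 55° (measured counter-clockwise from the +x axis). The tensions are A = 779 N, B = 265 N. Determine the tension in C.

T_C ≈ 7530 N

Resolve: ΣF_x = 779 cos 177° + 265 cos 131° + T_C cos 242° + T_D cos 55° = 0.
        ΣF_y = 779 sin 177° + 265 sin 131° + T_C sin 242° + T_D sin 55° = 0.
The known terms sum to (-951.8, 240.8) N, so -0.4695 T_C + 0.5736 T_D = 951.8 and -0.8829 T_C + 0.8192 T_D = -240.8.
Solving simultaneously: T_C = 7531 N, T_D = 7823 N.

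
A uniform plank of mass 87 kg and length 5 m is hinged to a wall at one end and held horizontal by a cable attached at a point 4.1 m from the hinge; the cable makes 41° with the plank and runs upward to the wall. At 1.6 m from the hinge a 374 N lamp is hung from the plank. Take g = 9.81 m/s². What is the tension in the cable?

Take torques about the hinge: T sin 41° · 4.1 = 87×9.81×2.5 + 374×1.6 = 2732.1 N·m.
So T = 2732.1 / (0.6561 × 4.1) = 1015.7 N.

T ≈ 1020 N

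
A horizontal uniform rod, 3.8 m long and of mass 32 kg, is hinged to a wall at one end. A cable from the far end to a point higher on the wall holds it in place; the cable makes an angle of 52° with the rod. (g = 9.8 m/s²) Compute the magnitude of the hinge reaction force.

|H| ≈ 199 N

Take torques about the hinge: T sin 52° · 3.8 = 32×9.8×1.9 = 595.84 N·m.
So T = 595.84 / (0.7880 × 3.8) = 198.98 N.
ΣF_x = 0: H_x = T cos 52° = 122.51 N.
ΣF_y = 0: H_y = (32×9.8) − T sin 52° = 313.6 − 156.8 = 156.8 N.
|H| = √(H_x² + H_y²) = √((122.51)² + (156.8)²) = 198.98 N.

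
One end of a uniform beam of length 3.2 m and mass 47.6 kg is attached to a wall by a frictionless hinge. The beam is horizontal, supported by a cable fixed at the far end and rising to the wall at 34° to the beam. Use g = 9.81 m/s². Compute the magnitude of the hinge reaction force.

|H| ≈ 418 N

Take torques about the hinge: T sin 34° · 3.2 = 47.6×9.81×1.6 = 747.13 N·m.
So T = 747.13 / (0.5592 × 3.2) = 417.53 N.
ΣF_x = 0: H_x = T cos 34° = 346.15 N.
ΣF_y = 0: H_y = (47.6×9.81) − T sin 34° = 466.96 − 233.48 = 233.48 N.
|H| = √(H_x² + H_y²) = √((346.15)² + (233.48)²) = 417.53 N.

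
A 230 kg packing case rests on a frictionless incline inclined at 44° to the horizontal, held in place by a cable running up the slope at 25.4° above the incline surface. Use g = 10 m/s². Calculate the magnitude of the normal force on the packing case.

Take axes along and perpendicular to the incline. Weight components: W sin 44° = 1598 N down-slope, W cos 44° = 1654 N into the surface.
Along incline: T cos 25.4° = W sin 44° → T = 1769 N.
Perpendicular: N = W cos 44° − T sin 25.4° = 895.8 N.

N ≈ 896 N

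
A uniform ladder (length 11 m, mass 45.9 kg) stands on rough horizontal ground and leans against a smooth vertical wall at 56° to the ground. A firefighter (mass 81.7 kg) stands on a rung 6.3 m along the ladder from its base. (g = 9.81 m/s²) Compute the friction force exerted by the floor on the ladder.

f ≈ 461 N

Torques about the foot: N_wall · 11 sin 56° = 45.9×9.81×5.5 cos 56° + 81.7×9.81×6.3 cos 56° → N_wall = 461.48 N.
ΣF_x = 0: f_floor = N_wall = 461.48 N.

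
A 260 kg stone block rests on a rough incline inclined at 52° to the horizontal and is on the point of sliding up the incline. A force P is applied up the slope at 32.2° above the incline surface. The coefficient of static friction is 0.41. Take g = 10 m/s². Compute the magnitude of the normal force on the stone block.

N ≈ 247 N

On the verge of sliding up the incline, friction equals μN and acts down the slope.
Perpendicular: N + P sin 32.2° = W cos 52° = 1601 N.
Along incline: P cos 32.2° = W sin 52° + μN  with W sin 52° = 2049 N.
Solving the pair for P and N: P = 2541 N, N = 246.8 N (and f = μN = 101.2 N).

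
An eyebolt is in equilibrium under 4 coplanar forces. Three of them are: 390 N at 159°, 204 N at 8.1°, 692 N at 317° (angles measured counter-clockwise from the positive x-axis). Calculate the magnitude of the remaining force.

Sum the known components: ΣF_x = 344 N, ΣF_y = -303.4 N.
For equilibrium the remaining force must supply (−ΣF_x, −ΣF_y) = (-344, 303.4) N.
Magnitude = √((-344)² + (303.4)²) = 458.7 N; direction = atan2(303.4, -344) = 138.6°.

F ≈ 459 N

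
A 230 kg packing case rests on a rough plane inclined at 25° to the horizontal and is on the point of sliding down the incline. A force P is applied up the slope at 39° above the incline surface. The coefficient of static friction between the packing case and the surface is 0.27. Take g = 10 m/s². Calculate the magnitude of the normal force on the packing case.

N ≈ 1660 N

On the verge of sliding down the incline, friction equals μN and acts up the slope.
Perpendicular: N + P sin 39° = W cos 25° = 2085 N.
Along incline: P cos 39° + μN = W sin 25° with W sin 25° = 972 N.
Solving the pair for P and N: P = 673.9 N, N = 1660 N (and f = μN = 448.3 N).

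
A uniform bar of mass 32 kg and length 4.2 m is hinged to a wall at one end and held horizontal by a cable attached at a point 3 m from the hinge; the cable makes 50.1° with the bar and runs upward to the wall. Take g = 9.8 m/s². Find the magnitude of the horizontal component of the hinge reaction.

Take torques about the hinge: T sin 50.1° · 3 = 32×9.8×2.1 = 658.56 N·m.
So T = 658.56 / (0.7672 × 3) = 286.14 N.
ΣF_x = 0: H_x = T cos 50.1° = 183.55 N.

H_x ≈ 184 N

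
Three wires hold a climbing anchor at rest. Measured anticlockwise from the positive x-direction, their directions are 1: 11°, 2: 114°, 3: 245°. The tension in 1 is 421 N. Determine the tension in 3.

Resolve: ΣF_x = 421 cos 11° + T_2 cos 114° + T_3 cos 245° = 0.
        ΣF_y = 421 sin 11° + T_2 sin 114° + T_3 sin 245° = 0.
The known terms sum to (413.3, 80.33) N, so -0.4067 T_2 − 0.4226 T_3 = -413.3 and 0.9135 T_2 − 0.9063 T_3 = -80.33.
Solving simultaneously: T_2 = 451.3 N, T_3 = 543.5 N.

T_3 ≈ 544 N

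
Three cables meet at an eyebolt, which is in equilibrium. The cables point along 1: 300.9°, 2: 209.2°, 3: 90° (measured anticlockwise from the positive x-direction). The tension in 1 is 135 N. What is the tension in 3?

T_3 ≈ 155 N

Resolve: ΣF_x = 135 cos 300.9° + T_2 cos 209.2° + T_3 cos 90° = 0.
        ΣF_y = 135 sin 300.9° + T_2 sin 209.2° + T_3 sin 90° = 0.
The known terms sum to (69.33, -115.8) N, so -0.8729 T_2 + 0.0000 T_3 = -69.33 and -0.4879 T_2 + 1.0000 T_3 = 115.8.
Solving simultaneously: T_2 = 79.42 N, T_3 = 154.6 N.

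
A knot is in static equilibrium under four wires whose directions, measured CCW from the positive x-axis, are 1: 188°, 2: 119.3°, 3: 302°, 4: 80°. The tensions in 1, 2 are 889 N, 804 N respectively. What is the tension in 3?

Resolve: ΣF_x = 889 cos 188° + 804 cos 119.3° + T_3 cos 302° + T_4 cos 80° = 0.
        ΣF_y = 889 sin 188° + 804 sin 119.3° + T_3 sin 302° + T_4 sin 80° = 0.
The known terms sum to (-1274, 577.4) N, so 0.5299 T_3 + 0.1736 T_4 = 1274 and -0.8480 T_3 + 0.9848 T_4 = -577.4.
Solving simultaneously: T_3 = 2025 N, T_4 = 1157 N.

T_3 ≈ 2020 N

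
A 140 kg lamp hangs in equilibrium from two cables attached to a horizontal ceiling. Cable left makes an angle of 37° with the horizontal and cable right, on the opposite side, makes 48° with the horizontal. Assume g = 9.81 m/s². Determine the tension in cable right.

T_right ≈ 1100 N

Weight W = 140 × 9.81 = 1373 N acts straight down.
Horizontal: T_left cos 37° = T_right cos 48°  →  T_left = 0.8378 T_right.
Vertical: T_left sin 37° + T_right sin 48° = 1373.
Substituting the horizontal relation into the vertical equation gives 1.247 T_right = 1373, so T_right = 1101 N.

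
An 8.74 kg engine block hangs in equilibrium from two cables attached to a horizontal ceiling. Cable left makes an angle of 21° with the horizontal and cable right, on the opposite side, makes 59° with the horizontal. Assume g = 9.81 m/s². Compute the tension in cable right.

T_right ≈ 81.3 N

Weight W = 8.74 × 9.81 = 85.74 N acts straight down.
Horizontal: T_left cos 21° = T_right cos 59°  →  T_left = 0.5517 T_right.
Vertical: T_left sin 21° + T_right sin 59° = 85.74.
Substituting the horizontal relation into the vertical equation gives 1.055 T_right = 85.74, so T_right = 81.28 N.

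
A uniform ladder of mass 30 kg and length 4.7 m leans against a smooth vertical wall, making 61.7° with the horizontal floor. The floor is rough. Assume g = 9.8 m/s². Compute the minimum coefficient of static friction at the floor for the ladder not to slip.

μ_min ≈ 0.269

ΣF_y = 0: N_floor = 30×9.8 = 294 N.
Torques about the foot: N_wall · 4.7 sin 61.7° = 30×9.8×2.35 cos 61.7° → N_wall = 79.151 N.
ΣF_x = 0: f_floor = N_wall = 79.151 N.
μ_min = f_floor / N_floor = 79.151 / 294 = 0.2692.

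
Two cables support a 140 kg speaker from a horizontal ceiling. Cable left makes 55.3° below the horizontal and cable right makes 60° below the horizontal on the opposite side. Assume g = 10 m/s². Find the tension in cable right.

Weight W = 140 × 10 = 1400 N acts straight down.
Horizontal: T_left cos 55.3° = T_right cos 60°  →  T_left = 0.8783 T_right.
Vertical: T_left sin 55.3° + T_right sin 60° = 1400.
Substituting the horizontal relation into the vertical equation gives 1.588 T_right = 1400, so T_right = 881.5 N.

T_right ≈ 882 N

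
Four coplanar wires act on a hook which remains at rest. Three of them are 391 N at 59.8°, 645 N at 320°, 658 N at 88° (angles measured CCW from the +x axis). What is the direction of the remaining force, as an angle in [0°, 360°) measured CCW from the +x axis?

Sum the known components: ΣF_x = 713.7 N, ΣF_y = 580.9 N.
For equilibrium the remaining force must supply (−ΣF_x, −ΣF_y) = (-713.7, -580.9) N.
Magnitude = √((-713.7)² + (-580.9)²) = 920.3 N; direction = atan2(-580.9, -713.7) = 219.1°.

θ ≈ 219°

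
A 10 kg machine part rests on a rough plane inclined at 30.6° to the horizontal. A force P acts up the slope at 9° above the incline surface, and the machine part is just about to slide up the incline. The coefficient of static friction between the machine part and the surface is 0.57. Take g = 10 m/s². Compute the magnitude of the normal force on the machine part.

On the verge of sliding up the incline, friction equals μN and acts down the slope.
Perpendicular: N + P sin 9° = W cos 30.6° = 86.07 N.
Along incline: P cos 9° = W sin 30.6° + μN  with W sin 30.6° = 50.9 N.
Solving the pair for P and N: P = 92.83 N, N = 71.55 N (and f = μN = 40.78 N).

N ≈ 71.6 N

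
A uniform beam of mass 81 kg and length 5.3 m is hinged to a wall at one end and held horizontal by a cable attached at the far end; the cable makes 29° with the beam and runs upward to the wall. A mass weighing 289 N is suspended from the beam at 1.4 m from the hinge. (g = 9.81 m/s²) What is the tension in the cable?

T ≈ 977 N

Take torques about the hinge: T sin 29° · 5.3 = 81×9.81×2.65 + 289×1.4 = 2510.3 N·m.
So T = 2510.3 / (0.4848 × 5.3) = 976.97 N.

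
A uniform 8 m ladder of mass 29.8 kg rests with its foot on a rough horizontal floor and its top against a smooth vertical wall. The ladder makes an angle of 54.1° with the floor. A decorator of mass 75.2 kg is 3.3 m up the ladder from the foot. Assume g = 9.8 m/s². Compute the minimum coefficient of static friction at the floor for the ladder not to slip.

ΣF_y = 0: N_floor = 29.8×9.8 + 75.2×9.8 = 1029 N.
Torques about the foot: N_wall · 8 sin 54.1° = 29.8×9.8×4 cos 54.1° + 75.2×9.8×3.3 cos 54.1° → N_wall = 325.76 N.
ΣF_x = 0: f_floor = N_wall = 325.76 N.
μ_min = f_floor / N_floor = 325.76 / 1029 = 0.3166.

μ_min ≈ 0.317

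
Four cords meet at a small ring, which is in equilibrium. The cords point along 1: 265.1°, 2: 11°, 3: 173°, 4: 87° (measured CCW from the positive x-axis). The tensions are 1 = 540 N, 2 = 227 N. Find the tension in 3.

Resolve: ΣF_x = 540 cos 265.1° + 227 cos 11° + T_3 cos 173° + T_4 cos 87° = 0.
        ΣF_y = 540 sin 265.1° + 227 sin 11° + T_3 sin 173° + T_4 sin 87° = 0.
The known terms sum to (176.7, -494.7) N, so -0.9925 T_3 + 0.0523 T_4 = -176.7 and 0.1219 T_3 + 0.9986 T_4 = 494.7.
Solving simultaneously: T_3 = 202.8 N, T_4 = 470.6 N.

T_3 ≈ 203 N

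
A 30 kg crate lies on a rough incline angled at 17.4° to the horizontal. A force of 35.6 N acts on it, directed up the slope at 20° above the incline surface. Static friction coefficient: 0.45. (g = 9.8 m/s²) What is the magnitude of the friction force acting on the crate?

f ≈ 54.5 N

Axes along / perpendicular to the incline. W sin 17.4° = 87.92 N down-slope; W cos 17.4° = 280.5 N into the surface.
Perpendicular: N = W cos 17.4° − P sin 20° = 280.5 − 12.18 = 268.4 N.
Along incline: P cos 20° + f = W sin 17.4° (friction acts up-slope) → f = 87.92 − 33.45 = 54.46 N.
|f| = 54.46 N ≤ μN = 120.8 N, so the crate is indeed static.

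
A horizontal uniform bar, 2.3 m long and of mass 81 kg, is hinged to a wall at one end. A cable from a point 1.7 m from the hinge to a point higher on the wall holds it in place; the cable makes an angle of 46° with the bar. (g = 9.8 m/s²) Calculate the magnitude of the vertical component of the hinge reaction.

Take torques about the hinge: T sin 46° · 1.7 = 81×9.8×1.15 = 912.87 N·m.
So T = 912.87 / (0.7193 × 1.7) = 746.49 N.
ΣF_y = 0: H_y = (81×9.8) − T sin 46° = 793.8 − 536.98 = 256.82 N.

|H_y| ≈ 257 N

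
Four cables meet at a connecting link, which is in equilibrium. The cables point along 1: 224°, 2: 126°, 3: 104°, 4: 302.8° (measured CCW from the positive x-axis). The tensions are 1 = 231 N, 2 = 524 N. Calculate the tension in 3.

T_3 ≈ 794 N

Resolve: ΣF_x = 231 cos 224° + 524 cos 126° + T_3 cos 104° + T_4 cos 302.8° = 0.
        ΣF_y = 231 sin 224° + 524 sin 126° + T_3 sin 104° + T_4 sin 302.8° = 0.
The known terms sum to (-474.2, 263.5) N, so -0.2419 T_3 + 0.5417 T_4 = 474.2 and 0.9703 T_3 − 0.8406 T_4 = -263.5.
Solving simultaneously: T_3 = 793.9 N, T_4 = 1230 N.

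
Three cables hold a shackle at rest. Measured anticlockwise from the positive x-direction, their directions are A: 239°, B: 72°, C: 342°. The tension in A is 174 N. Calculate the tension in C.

Resolve: ΣF_x = 174 cos 239° + T_B cos 72° + T_C cos 342° = 0.
        ΣF_y = 174 sin 239° + T_B sin 72° + T_C sin 342° = 0.
The known terms sum to (-89.62, -149.1) N, so 0.3090 T_B + 0.9511 T_C = 89.62 and 0.9511 T_B − 0.3090 T_C = 149.1.
Solving simultaneously: T_B = 169.5 N, T_C = 39.14 N.

T_C ≈ 39.1 N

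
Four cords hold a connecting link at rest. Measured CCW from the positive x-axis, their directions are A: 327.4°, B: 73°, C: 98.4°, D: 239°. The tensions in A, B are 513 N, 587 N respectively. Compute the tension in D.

T_D ≈ 1010 N

Resolve: ΣF_x = 513 cos 327.4° + 587 cos 73° + T_C cos 98.4° + T_D cos 239° = 0.
        ΣF_y = 513 sin 327.4° + 587 sin 73° + T_C sin 98.4° + T_D sin 239° = 0.
The known terms sum to (603.8, 285) N, so -0.1461 T_C − 0.5150 T_D = -603.8 and 0.9893 T_C − 0.8572 T_D = -285.
Solving simultaneously: T_C = 584.2 N, T_D = 1007 N.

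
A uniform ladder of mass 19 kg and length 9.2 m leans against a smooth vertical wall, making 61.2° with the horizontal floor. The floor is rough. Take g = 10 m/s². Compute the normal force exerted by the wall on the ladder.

N_wall ≈ 52.2 N

Torques about the foot: N_wall · 9.2 sin 61.2° = 19×10×4.6 cos 61.2° → N_wall = 52.227 N.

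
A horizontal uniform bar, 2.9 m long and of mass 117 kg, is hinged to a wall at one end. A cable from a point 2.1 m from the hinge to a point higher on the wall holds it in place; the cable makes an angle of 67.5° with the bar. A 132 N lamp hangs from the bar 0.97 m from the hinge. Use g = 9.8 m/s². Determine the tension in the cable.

T ≈ 923 N

Take torques about the hinge: T sin 67.5° · 2.1 = 117×9.8×1.45 + 132×0.97 = 1790.6 N·m.
So T = 1790.6 / (0.9239 × 2.1) = 922.92 N.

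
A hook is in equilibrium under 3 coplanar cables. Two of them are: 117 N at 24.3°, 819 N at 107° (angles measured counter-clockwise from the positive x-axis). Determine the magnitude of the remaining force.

F ≈ 842 N

Sum the known components: ΣF_x = -132.8 N, ΣF_y = 831.4 N.
For equilibrium the remaining force must supply (−ΣF_x, −ΣF_y) = (132.8, -831.4) N.
Magnitude = √((132.8)² + (-831.4)²) = 841.9 N; direction = atan2(-831.4, 132.8) = 279.1°.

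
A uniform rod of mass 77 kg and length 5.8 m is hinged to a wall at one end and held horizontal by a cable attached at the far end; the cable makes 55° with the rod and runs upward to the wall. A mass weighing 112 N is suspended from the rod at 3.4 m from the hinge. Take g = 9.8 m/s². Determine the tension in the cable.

Take torques about the hinge: T sin 55° · 5.8 = 77×9.8×2.9 + 112×3.4 = 2569.1 N·m.
So T = 2569.1 / (0.8192 × 5.8) = 540.75 N.

T ≈ 541 N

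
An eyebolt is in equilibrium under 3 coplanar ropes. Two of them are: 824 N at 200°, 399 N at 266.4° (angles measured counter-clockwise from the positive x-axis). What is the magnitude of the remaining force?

F ≈ 1050 N

Sum the known components: ΣF_x = -799.4 N, ΣF_y = -680 N.
For equilibrium the remaining force must supply (−ΣF_x, −ΣF_y) = (799.4, 680) N.
Magnitude = √((799.4)² + (680)²) = 1049 N; direction = atan2(680, 799.4) = 40.4°.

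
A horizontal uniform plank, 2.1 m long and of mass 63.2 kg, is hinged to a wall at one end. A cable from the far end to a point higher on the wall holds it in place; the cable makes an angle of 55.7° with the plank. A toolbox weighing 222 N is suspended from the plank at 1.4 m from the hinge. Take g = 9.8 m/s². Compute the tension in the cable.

Take torques about the hinge: T sin 55.7° · 2.1 = 63.2×9.8×1.05 + 222×1.4 = 961.13 N·m.
So T = 961.13 / (0.8261 × 2.1) = 554.03 N.

T ≈ 554 N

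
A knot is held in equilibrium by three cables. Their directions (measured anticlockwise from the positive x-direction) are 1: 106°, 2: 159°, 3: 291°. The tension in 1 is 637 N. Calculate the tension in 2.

Resolve: ΣF_x = 637 cos 106° + T_2 cos 159° + T_3 cos 291° = 0.
        ΣF_y = 637 sin 106° + T_2 sin 159° + T_3 sin 291° = 0.
The known terms sum to (-175.6, 612.3) N, so -0.9336 T_2 + 0.3584 T_3 = 175.6 and 0.3584 T_2 − 0.9336 T_3 = -612.3.
Solving simultaneously: T_2 = 74.71 N, T_3 = 684.6 N.

T_2 ≈ 74.7 N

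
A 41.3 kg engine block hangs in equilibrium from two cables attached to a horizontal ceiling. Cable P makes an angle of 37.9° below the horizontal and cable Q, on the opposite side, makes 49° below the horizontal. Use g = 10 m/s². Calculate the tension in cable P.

Weight W = 41.3 × 10 = 413 N acts straight down.
Horizontal: T_P cos 37.9° = T_Q cos 49°  →  T_Q = 1.203 T_P.
Vertical: T_P sin 37.9° + T_Q sin 49° = 413.
Substituting the horizontal relation into the vertical equation gives 1.522 T_P = 413, so T_P = 271.3 N.

T_P ≈ 271 N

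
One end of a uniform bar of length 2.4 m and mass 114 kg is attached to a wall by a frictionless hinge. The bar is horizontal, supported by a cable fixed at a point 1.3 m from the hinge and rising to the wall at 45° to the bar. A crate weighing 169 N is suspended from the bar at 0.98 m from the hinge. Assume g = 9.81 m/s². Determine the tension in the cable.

T ≈ 1640 N

Take torques about the hinge: T sin 45° · 1.3 = 114×9.81×1.2 + 169×0.98 = 1507.6 N·m.
So T = 1507.6 / (0.7071 × 1.3) = 1640.1 N.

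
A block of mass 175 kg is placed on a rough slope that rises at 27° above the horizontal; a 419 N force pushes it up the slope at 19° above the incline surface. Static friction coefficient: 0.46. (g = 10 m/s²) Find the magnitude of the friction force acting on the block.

f ≈ 398 N

Axes along / perpendicular to the incline. W sin 27° = 794.5 N down-slope; W cos 27° = 1559 N into the surface.
Perpendicular: N = W cos 27° − P sin 19° = 1559 − 136.4 = 1423 N.
Along incline: P cos 19° + f = W sin 27° (friction acts up-slope) → f = 794.5 − 396.2 = 398.3 N.
|f| = 398.3 N ≤ μN = 654.5 N, so the block is indeed static.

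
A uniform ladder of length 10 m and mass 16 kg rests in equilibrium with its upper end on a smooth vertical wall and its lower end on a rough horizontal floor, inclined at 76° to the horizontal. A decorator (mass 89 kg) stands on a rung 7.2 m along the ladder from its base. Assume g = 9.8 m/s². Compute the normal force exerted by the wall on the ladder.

N_wall ≈ 176 N

Torques about the foot: N_wall · 10 sin 76° = 16×9.8×5 cos 76° + 89×9.8×7.2 cos 76° → N_wall = 176.12 N.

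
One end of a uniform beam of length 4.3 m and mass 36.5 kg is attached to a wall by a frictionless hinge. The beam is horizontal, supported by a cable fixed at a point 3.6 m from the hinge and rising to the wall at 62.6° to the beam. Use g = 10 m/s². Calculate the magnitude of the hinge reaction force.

Take torques about the hinge: T sin 62.6° · 3.6 = 36.5×10×2.15 = 784.75 N·m.
So T = 784.75 / (0.8878 × 3.6) = 245.53 N.
ΣF_x = 0: H_x = T cos 62.6° = 112.99 N.
ΣF_y = 0: H_y = (36.5×10) − T sin 62.6° = 365 − 217.99 = 147.01 N.
|H| = √(H_x² + H_y²) = √((112.99)² + (147.01)²) = 185.42 N.

|H| ≈ 185 N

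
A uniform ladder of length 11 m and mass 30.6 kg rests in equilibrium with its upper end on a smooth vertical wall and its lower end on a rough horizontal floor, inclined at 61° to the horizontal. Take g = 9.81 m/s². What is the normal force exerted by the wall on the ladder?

Torques about the foot: N_wall · 11 sin 61° = 30.6×9.81×5.5 cos 61° → N_wall = 83.198 N.

N_wall ≈ 83.2 N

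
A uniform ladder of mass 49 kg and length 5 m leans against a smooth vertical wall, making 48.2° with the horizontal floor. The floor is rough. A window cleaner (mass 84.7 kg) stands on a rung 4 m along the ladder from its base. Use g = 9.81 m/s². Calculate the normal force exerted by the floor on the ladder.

N_floor ≈ 1310 N

ΣF_y = 0: N_floor = 49×9.81 + 84.7×9.81 = 1311.6 N.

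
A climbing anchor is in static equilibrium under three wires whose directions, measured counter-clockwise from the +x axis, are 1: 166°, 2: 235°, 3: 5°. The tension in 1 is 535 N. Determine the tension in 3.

T_3 ≈ 652 N

Resolve: ΣF_x = 535 cos 166° + T_2 cos 235° + T_3 cos 5° = 0.
        ΣF_y = 535 sin 166° + T_2 sin 235° + T_3 sin 5° = 0.
The known terms sum to (-519.1, 129.4) N, so -0.5736 T_2 + 0.9962 T_3 = 519.1 and -0.8192 T_2 + 0.0872 T_3 = -129.4.
Solving simultaneously: T_2 = 227.4 N, T_3 = 652 N.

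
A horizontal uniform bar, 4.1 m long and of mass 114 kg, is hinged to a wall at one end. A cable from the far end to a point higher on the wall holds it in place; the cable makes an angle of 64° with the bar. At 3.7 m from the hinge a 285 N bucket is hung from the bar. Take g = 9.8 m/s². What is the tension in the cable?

Take torques about the hinge: T sin 64° · 4.1 = 114×9.8×2.05 + 285×3.7 = 3344.8 N·m.
So T = 3344.8 / (0.8988 × 4.1) = 907.66 N.

T ≈ 908 N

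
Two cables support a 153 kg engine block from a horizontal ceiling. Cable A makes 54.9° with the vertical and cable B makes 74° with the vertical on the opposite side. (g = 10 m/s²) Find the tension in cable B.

T_B ≈ 1610 N

Angles from the horizontal: cable A is 90° − 54.9° = 35.1°, cable B is 90° − 74° = 16°.
Weight W = 153 × 10 = 1530 N acts straight down.
Horizontal: T_A cos 35.1° = T_B cos 16°  →  T_A = 1.175 T_B.
Vertical: T_A sin 35.1° + T_B sin 16° = 1530.
Substituting the horizontal relation into the vertical equation gives 0.9512 T_B = 1530, so T_B = 1608 N.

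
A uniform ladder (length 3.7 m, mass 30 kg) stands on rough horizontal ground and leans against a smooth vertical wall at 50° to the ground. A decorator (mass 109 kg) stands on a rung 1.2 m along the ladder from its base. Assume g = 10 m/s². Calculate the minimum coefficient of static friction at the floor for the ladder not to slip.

ΣF_y = 0: N_floor = 30×10 + 109×10 = 1390 N.
Torques about the foot: N_wall · 3.7 sin 50° = 30×10×1.85 cos 50° + 109×10×1.2 cos 50° → N_wall = 422.5 N.
ΣF_x = 0: f_floor = N_wall = 422.5 N.
μ_min = f_floor / N_floor = 422.5 / 1390 = 0.304.

μ_min ≈ 0.304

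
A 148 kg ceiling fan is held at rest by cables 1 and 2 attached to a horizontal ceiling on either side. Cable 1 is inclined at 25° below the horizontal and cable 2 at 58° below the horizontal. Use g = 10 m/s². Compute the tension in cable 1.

Weight W = 148 × 10 = 1480 N acts straight down.
Horizontal: T_1 cos 25° = T_2 cos 58°  →  T_2 = 1.71 T_1.
Vertical: T_1 sin 25° + T_2 sin 58° = 1480.
Substituting the horizontal relation into the vertical equation gives 1.873 T_1 = 1480, so T_1 = 790.2 N.

T_1 ≈ 790 N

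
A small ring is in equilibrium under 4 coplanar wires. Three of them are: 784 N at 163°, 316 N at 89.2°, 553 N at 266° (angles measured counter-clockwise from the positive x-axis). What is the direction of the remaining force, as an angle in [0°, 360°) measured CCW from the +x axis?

θ ≈ 0.472°

Sum the known components: ΣF_x = -783.9 N, ΣF_y = -6.464 N.
For equilibrium the remaining force must supply (−ΣF_x, −ΣF_y) = (783.9, 6.464) N.
Magnitude = √((783.9)² + (6.464)²) = 783.9 N; direction = atan2(6.464, 783.9) = 0.5°.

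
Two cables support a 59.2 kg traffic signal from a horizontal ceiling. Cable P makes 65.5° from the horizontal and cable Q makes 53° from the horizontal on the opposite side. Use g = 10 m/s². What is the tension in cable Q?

Weight W = 59.2 × 10 = 592 N acts straight down.
Horizontal: T_P cos 65.5° = T_Q cos 53°  →  T_P = 1.451 T_Q.
Vertical: T_P sin 65.5° + T_Q sin 53° = 592.
Substituting the horizontal relation into the vertical equation gives 2.119 T_Q = 592, so T_Q = 279.4 N.

T_Q ≈ 279 N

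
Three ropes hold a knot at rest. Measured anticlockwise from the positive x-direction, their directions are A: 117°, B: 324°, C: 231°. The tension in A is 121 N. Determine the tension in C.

Resolve: ΣF_x = 121 cos 117° + T_B cos 324° + T_C cos 231° = 0.
        ΣF_y = 121 sin 117° + T_B sin 324° + T_C sin 231° = 0.
The known terms sum to (-54.93, 107.8) N, so 0.8090 T_B − 0.6293 T_C = 54.93 and -0.5878 T_B − 0.7771 T_C = -107.8.
Solving simultaneously: T_B = 110.7 N, T_C = 55.01 N.

T_C ≈ 55 N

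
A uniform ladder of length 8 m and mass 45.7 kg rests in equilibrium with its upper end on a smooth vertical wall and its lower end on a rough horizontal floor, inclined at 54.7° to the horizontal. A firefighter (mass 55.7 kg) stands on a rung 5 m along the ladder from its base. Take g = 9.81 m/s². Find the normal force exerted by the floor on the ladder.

ΣF_y = 0: N_floor = 45.7×9.81 + 55.7×9.81 = 994.73 N.

N_floor ≈ 995 N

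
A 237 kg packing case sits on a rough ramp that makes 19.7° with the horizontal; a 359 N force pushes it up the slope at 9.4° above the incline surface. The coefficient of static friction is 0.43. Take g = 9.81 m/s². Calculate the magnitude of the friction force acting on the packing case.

f ≈ 430 N

Axes along / perpendicular to the incline. W sin 19.7° = 783.7 N down-slope; W cos 19.7° = 2189 N into the surface.
Perpendicular: N = W cos 19.7° − P sin 9.4° = 2189 − 58.63 = 2130 N.
Along incline: P cos 9.4° + f = W sin 19.7° (friction acts up-slope) → f = 783.7 − 354.2 = 429.6 N.
|f| = 429.6 N ≤ μN = 916 N, so the packing case is indeed static.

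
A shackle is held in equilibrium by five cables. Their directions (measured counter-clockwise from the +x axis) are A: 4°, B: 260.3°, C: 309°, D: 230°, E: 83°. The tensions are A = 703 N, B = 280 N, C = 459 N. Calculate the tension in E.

Resolve: ΣF_x = 703 cos 4° + 280 cos 260.3° + 459 cos 309° + T_D cos 230° + T_E cos 83° = 0.
        ΣF_y = 703 sin 4° + 280 sin 260.3° + 459 sin 309° + T_D sin 230° + T_E sin 83° = 0.
The known terms sum to (943, -583.7) N, so -0.6428 T_D + 0.1219 T_E = -943 and -0.7660 T_D + 0.9925 T_E = 583.7.
Solving simultaneously: T_D = 1849 N, T_E = 2015 N.

T_E ≈ 2020 N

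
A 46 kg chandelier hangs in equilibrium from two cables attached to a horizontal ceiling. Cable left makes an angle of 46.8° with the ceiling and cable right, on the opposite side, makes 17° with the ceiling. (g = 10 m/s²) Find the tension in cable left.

Weight W = 46 × 10 = 460 N acts straight down.
Horizontal: T_left cos 46.8° = T_right cos 17°  →  T_right = 0.7158 T_left.
Vertical: T_left sin 46.8° + T_right sin 17° = 460.
Substituting the horizontal relation into the vertical equation gives 0.9383 T_left = 460, so T_left = 490.3 N.

T_left ≈ 490 N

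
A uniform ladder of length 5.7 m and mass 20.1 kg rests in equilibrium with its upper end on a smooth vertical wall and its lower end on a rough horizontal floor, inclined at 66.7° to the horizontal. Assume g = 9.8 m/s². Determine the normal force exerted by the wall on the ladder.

Torques about the foot: N_wall · 5.7 sin 66.7° = 20.1×9.8×2.85 cos 66.7° → N_wall = 42.416 N.

N_wall ≈ 42.4 N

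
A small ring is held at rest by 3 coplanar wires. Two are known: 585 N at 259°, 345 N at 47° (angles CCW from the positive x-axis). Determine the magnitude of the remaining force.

F ≈ 345 N

Sum the known components: ΣF_x = 123.7 N, ΣF_y = -321.9 N.
For equilibrium the remaining force must supply (−ΣF_x, −ΣF_y) = (-123.7, 321.9) N.
Magnitude = √((-123.7)² + (321.9)²) = 344.9 N; direction = atan2(321.9, -123.7) = 111.0°.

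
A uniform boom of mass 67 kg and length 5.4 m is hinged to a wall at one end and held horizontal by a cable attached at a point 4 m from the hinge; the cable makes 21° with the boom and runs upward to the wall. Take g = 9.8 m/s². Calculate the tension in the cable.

T ≈ 1240 N

Take torques about the hinge: T sin 21° · 4 = 67×9.8×2.7 = 1772.8 N·m.
So T = 1772.8 / (0.3584 × 4) = 1236.7 N.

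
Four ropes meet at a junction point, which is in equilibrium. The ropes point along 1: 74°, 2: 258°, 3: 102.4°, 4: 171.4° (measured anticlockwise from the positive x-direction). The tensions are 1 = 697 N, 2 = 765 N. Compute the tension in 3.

Resolve: ΣF_x = 697 cos 74° + 765 cos 258° + T_3 cos 102.4° + T_4 cos 171.4° = 0.
        ΣF_y = 697 sin 74° + 765 sin 258° + T_3 sin 102.4° + T_4 sin 171.4° = 0.
The known terms sum to (33.07, -78.28) N, so -0.2147 T_3 − 0.9888 T_4 = -33.07 and 0.9767 T_3 + 0.1495 T_4 = 78.28.
Solving simultaneously: T_3 = 77.61 N, T_4 = 16.59 N.

T_3 ≈ 77.6 N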